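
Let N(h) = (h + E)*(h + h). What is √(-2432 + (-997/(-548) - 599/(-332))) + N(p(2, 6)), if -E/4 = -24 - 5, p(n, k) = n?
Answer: 472 + I*√1255952807654/22742 ≈ 472.0 + 49.279*I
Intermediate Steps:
E = 116 (E = -4*(-24 - 5) = -4*(-29) = 116)
N(h) = 2*h*(116 + h) (N(h) = (h + 116)*(h + h) = (116 + h)*(2*h) = 2*h*(116 + h))
√(-2432 + (-997/(-548) - 599/(-332))) + N(p(2, 6)) = √(-2432 + (-997/(-548) - 599/(-332))) + 2*2*(116 + 2) = √(-2432 + (-997*(-1/548) - 599*(-1/332))) + 2*2*118 = √(-2432 + (997/548 + 599/332)) + 472 = √(-2432 + 82407/22742) + 472 = √(-55226137/22742) + 472 = I*√1255952807654/22742 + 472 = 472 + I*√1255952807654/22742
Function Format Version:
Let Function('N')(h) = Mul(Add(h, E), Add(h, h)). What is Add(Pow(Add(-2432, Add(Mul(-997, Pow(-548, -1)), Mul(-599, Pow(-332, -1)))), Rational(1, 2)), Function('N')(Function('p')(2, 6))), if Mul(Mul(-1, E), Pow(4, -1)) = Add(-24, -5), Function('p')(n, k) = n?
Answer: Add(472, Mul(Rational(1, 22742), I, Pow(1255952807654, Rational(1, 2)))) ≈ Add(472.00, Mul(49.279, I))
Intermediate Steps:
E = 116 (E = Mul(-4, Add(-24, -5)) = Mul(-4, -29) = 116)
Function('N')(h) = Mul(2, h, Add(116, h)) (Function('N')(h) = Mul(Add(h, 116), Add(h, h)) = Mul(Add(116, h), Mul(2, h)) = Mul(2, h, Add(116, h)))
Add(Pow(Add(-2432, Add(Mul(-997, Pow(-548, -1)), Mul(-599, Pow(-332, -1)))), Rational(1, 2)), Function('N')(Function('p')(2, 6))) = Add(Pow(Add(-2432, Add(Mul(-997, Pow(-548, -1)), Mul(-599, Pow(-332, -1)))), Rational(1, 2)), Mul(2, 2, Add(116, 2))) = Add(Pow(Add(-2432, Add(Mul(-997, Rational(-1, 548)), Mul(-599, Rational(-1, 332)))), Rational(1, 2)), Mul(2, 2, 118)) = Add(Pow(Add(-2432, Add(Rational(997, 548), Rational(599, 332))), Rational(1, 2)), 472) = Add(Pow(Add(-2432, Rational(82407, 22742)), Rational(1, 2)), 472) = Add(Pow(Rational(-55226137, 22742), Rational(1, 2)), 472) = Add(Mul(Rational(1, 22742), I, Pow(1255952807654, Rational(1, 2))), 472) = Add(472, Mul(Rational(1, 22742), I, Pow(1255952807654, Rational(1, 2))))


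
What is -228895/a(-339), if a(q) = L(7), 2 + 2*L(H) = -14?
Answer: 228895/8 ≈ 28612.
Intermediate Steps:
L(H) = -8 (L(H) = -1 + (1/2)*(-14) = -1 - 7 = -8)
a(q) = -8
-228895/a(-339) = -228895/(-8) = -228895*(-1/8) = 228895/8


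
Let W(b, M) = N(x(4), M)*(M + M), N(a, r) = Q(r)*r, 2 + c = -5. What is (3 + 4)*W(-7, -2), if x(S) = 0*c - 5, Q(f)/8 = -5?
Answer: -2240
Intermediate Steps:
c = -7 (c = -2 - 5 = -7)
Q(f) = -40 (Q(f) = 8*(-5) = -40)
x(S) = -5 (x(S) = 0*(-7) - 5 = 0 - 5 = -5)
N(a, r) = -40*r
W(b, M) = -80*M² (W(b, M) = (-40*M)*(M + M) = (-40*M)*(2*M) = -80*M²)
(3 + 4)*W(-7, -2) = (3 + 4)*(-80*(-2)²) = 7*(-80*4) = 7*(-320) = -2240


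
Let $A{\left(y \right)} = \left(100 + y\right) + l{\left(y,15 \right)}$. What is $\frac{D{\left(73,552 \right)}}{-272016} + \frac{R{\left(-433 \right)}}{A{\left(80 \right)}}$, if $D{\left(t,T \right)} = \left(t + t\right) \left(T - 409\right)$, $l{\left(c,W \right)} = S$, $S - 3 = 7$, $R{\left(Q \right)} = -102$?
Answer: $- \frac{7928113}{12920760} \approx -0.6136$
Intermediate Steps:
$S = 10$ ($S = 3 + 7 = 10$)
$l{\left(c,W \right)} = 10$
$D{\left(t,T \right)} = 2 t \left(-409 + T\right)$
$A{\left(y \right)} = 110 + y$ ($A{\left(y \right)} = \left(100 + y\right) + 10 = 110 + y$)
$\frac{D{\left(73,552 \right)}}{-272016} + \frac{R{\left(-433 \right)}}{A{\left(80 \right)}} = \frac{2 \cdot 73 \left(-409 + 552\right)}{-272016} - \frac{102}{110 + 80} = 2 \cdot 73 \cdot 143 \left(- \frac{1}{272016}\right) - \frac{102}{190} = 20878 \left(- \frac{1}{272016}\right) - \frac{51}{95} = - \frac{10439}{136008} - \frac{51}{95} = - \frac{7928113}{12920760}$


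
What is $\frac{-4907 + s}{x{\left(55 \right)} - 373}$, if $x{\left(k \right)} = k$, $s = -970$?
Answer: $\frac{1959}{106} \approx 18.481$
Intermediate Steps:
$\frac{-4907 + s}{x{\left(55 \right)} - 373} = \frac{-4907 - 970}{55 - 373} = - \frac{5877}{-318} = \left(-5877\right) \left(- \frac{1}{318}\right) = \frac{1959}{106}$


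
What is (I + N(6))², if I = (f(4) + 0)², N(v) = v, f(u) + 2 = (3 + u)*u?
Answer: 465124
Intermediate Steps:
f(u) = -2 + u*(3 + u) (f(u) = -2 + (3 + u)*u = -2 + u*(3 + u))
I = 676 (I = ((-2 + 4² + 3*4) + 0)² = ((-2 + 16 + 12) + 0)² = (26 + 0)² = 26² = 676)
(I + N(6))² = (676 + 6)² = 682² = 465124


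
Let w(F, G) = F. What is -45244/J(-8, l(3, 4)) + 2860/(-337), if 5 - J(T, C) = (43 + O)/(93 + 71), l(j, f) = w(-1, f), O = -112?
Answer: -2503087932/299593 ≈ -8355.0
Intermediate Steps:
l(j, f) = -1
J(T, C) = 889/164 (J(T, C) = 5 - (43 - 112)/(93 + 71) = 5 - (-69)/164 = 5 - 1*(-69/164) = 5 + 69/164 = 889/164)
-45244/J(-8, l(3, 4)) + 2860/(-337) = -45244/889/164 + 2860/(-337) = -45244*164/889 + 2860*(-1/337) = -7420016/889 - 2860/337 = -2503087932/299593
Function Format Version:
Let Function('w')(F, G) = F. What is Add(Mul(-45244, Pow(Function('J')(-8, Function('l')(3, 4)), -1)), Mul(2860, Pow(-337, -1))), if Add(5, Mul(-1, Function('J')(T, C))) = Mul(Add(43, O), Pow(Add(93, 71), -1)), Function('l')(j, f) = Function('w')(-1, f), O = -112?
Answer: Rational(-2503087932, 299593) ≈ -8355.0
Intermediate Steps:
Function('l')(j, f) = -1
Function('J')(T, C) = Rational(889, 164) (Function('J')(T, C) = Add(5, Mul(-1, Mul(Add(43, -112), Pow(Add(93, 71), -1)))) = Add(5, Mul(-1, Mul(-69, Pow(164, -1)))) = Add(5, Mul(-1, Mul(-69, Rational(1, 164)))) = Add(5, Mul(-1, Rational(-69, 164))) = Add(5, Rational(69, 164)) = Rational(889, 164))
Add(Mul(-45244, Pow(Function('J')(-8, Function('l')(3, 4)), -1)), Mul(2860, Pow(-337, -1))) = Add(Mul(-45244, Pow(Rational(889, 164), -1)), Mul(2860, Pow(-337, -1))) = Add(Mul(-45244, Rational(164, 889)), Mul(2860, Rational(-1, 337))) = Add(Rational(-7420016, 889), Rational(-2860, 337)) = Rational(-2503087932, 299593)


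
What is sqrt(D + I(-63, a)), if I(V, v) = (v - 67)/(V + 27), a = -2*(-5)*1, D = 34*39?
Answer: sqrt(47793)/6 ≈ 36.436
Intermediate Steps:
D = 1326
a = 10 (a = 10*1 = 10)
I(V, v) = (-67 + v)/(27 + V)
sqrt(D + I(-63, a)) = sqrt(1326 + (-67 + 10)/(27 - 63)) = sqrt(1326 - 57/(-36)) = sqrt(1326 - 1/36*(-57)) = sqrt(1326 + 19/12) = sqrt(15931/12) = sqrt(47793)/6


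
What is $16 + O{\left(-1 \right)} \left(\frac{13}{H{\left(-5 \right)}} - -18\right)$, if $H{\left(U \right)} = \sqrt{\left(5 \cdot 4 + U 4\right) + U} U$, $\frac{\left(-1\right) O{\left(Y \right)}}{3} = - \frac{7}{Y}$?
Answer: $-362 - \frac{273 i \sqrt{5}}{25} \approx -362.0 - 24.418 i$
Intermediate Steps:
$O{\left(Y \right)} = \frac{21}{Y}$ ($O{\left(Y \right)} = - 3 \left(- \frac{7}{Y}\right) = \frac{21}{Y}$)
$H{\left(U \right)} = U \sqrt{20 + 5 U}$ ($H{\left(U \right)} = \sqrt{\left(20 + 4 U\right) + U} U = \sqrt{20 + 5 U} U = U \sqrt{20 + 5 U}$)
$16 + O{\left(-1 \right)} \left(\frac{13}{H{\left(-5 \right)}} - -18\right) = 16 + \frac{21}{-1} \left(\frac{13}{\left(-5\right) \sqrt{20 + 5 \left(-5\right)}} - -18\right) = 16 + 21 \left(-1\right) \left(\frac{13}{\left(-5\right) \sqrt{20 - 25}} + 18\right) = 16 - 21 \left(\frac{13}{\left(-5\right) \sqrt{-5}} + 18\right) = 16 - 21 \left(\frac{13}{\left(-5\right) i \sqrt{5}} + 18\right) = 16 - 21 \left(13 \frac{i \sqrt{5}}{25} + 18\right) = 16 - 21 \left(\frac{13 i \sqrt{5}}{25} + 18\right) = 16 - 21 \left(18 + \frac{13 i \sqrt{5}}{25}\right) = 16 - \left(378 + \frac{273 i \sqrt{5}}{25}\right) = -362 - \frac{273 i \sqrt{5}}{25}$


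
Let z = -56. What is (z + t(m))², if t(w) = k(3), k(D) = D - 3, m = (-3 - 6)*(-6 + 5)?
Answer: 3136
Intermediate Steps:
m = 9 (m = -9*(-1) = 9)
k(D) = -3 + D
t(w) = 0 (t(w) = -3 + 3 = 0)
(z + t(m))² = (-56 + 0)² = (-56)² = 3136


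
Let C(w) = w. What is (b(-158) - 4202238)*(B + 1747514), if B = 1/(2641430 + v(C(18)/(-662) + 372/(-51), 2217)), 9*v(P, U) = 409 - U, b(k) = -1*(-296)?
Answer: -87274889239736020567/11885531 ≈ -7.3430e+12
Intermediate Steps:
b(k) = 296
v(P, U) = 409/9 - U/9 (v(P, U) = (409 - U)/9 = 409/9 - U/9)
B = 9/23771062 (B = 1/(2641430 + (409/9 - ⅑*2217)) = 1/(2641430 + (409/9 - 739/3)) = 1/(2641430 - 1808/9) = 1/(23771062/9) = 9/23771062 ≈ 3.7861e-7)
(b(-158) - 4202238)*(B + 1747514) = (296 - 4202238)*(9/23771062 + 1747514) = -4201942*41540263639877/23771062 = -87274889239736020567/11885531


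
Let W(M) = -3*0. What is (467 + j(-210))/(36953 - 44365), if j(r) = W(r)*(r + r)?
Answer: -467/7412 ≈ -0.063006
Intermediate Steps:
W(M) = 0
j(r) = 0 (j(r) = 0*(r + r) = 0*(2*r) = 0)
(467 + j(-210))/(36953 - 44365) = (467 + 0)/(36953 - 44365) = 467/(-7412) = 467*(-1/7412) = -467/7412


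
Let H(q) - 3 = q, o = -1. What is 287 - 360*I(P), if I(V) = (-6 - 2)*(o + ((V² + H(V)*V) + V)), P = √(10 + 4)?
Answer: 78047 + 11520*√14 ≈ 1.2115e+5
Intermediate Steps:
H(q) = 3 + q
P = √14 ≈ 3.7417
I(V) = 8 - 8*V - 8*V² - 8*V*(3 + V) (I(V) = (-6 - 2)*(-1 + ((V² + (3 + V)*V) + V)) = -8*(-1 + ((V² + V*(3 + V)) + V)) = -8*(-1 + (V + V² + V*(3 + V))) = -8*(-1 + V + V² + V*(3 + V)) = 8 - 8*V - 8*V² - 8*V*(3 + V))
287 - 360*I(P) = 287 - 360*(8 - 32*√14 - 16*(√14)²) = 287 - 360*(8 - 32*√14 - 16*14) = 287 - 360*(8 - 32*√14 - 224) = 287 - 360*(-216 - 32*√14) = 287 + (77760 + 11520*√14) = 78047 + 11520*√14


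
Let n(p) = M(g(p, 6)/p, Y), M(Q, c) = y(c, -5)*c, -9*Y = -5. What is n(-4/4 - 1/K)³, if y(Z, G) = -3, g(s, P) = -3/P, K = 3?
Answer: -125/27 ≈ -4.6296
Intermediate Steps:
Y = 5/9 (Y = -⅑*(-5) = 5/9 ≈ 0.55556)
M(Q, c) = -3*c
n(p) = -5/3 (n(p) = -3*5/9 = -5/3)
n(-4/4 - 1/K)³ = (-5/3)³ = -125/27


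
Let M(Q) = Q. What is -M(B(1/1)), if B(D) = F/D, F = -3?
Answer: 3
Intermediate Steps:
B(D) = -3/D
-M(B(1/1)) = -(-3)/(1/1) = -(-3)/1 = -(-3) = -1*(-3) = 3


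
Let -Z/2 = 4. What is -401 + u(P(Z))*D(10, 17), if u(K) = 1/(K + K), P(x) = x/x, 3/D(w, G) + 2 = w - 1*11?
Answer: -803/2 ≈ -401.50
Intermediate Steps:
Z = -8 (Z = -2*4 = -8)
D(w, G) = 3/(-13 + w) (D(w, G) = 3/(-2 + (w - 1*11)) = 3/(-2 + (w - 11)) = 3/(-2 + (-11 + w)) = 3/(-13 + w))
P(x) = 1
u(K) = 1/(2*K)
-401 + u(P(Z))*D(10, 17) = -401 + ((½)/1)*(3/(-13 + 10)) = -401 + ((½)*1)*(3/(-3)) = -401 + (3*(-⅓))/2 = -401 + (½)*(-1) = -401 - ½ = -803/2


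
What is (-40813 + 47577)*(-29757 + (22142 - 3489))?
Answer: -75107456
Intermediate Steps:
(-40813 + 47577)*(-29757 + (22142 - 3489)) = 6764*(-29757 + 18653) = 6764*(-11104) = -75107456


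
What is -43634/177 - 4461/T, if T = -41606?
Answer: -1814646607/7364262 ≈ -246.41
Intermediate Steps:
-43634/177 - 4461/T = -43634/177 - 4461/(-41606) = -43634*1/177 - 4461*(-1/41606) = -43634/177 + 4461/41606 = -1814646607/7364262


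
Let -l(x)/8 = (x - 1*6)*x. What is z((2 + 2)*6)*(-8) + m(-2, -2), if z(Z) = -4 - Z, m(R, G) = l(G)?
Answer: 96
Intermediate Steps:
l(x) = -8*x*(-6 + x) (l(x) = -8*(x - 1*6)*x = -8*(x - 6)*x = -8*(-6 + x)*x = -8*x*(-6 + x))
m(R, G) = 8*G*(6 - G)
z((2 + 2)*6)*(-8) + m(-2, -2) = (-4 - (2 + 2)*6)*(-8) + 8*(-2)*(6 - 1*(-2)) = (-4 - 4*6)*(-8) + 8*(-2)*(6 + 2) = (-4 - 1*24)*(-8) + 8*(-2)*8 = (-4 - 24)*(-8) - 128 = -28*(-8) - 128 = 224 - 128 = 96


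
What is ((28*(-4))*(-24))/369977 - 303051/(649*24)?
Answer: -37360010513/1920920584 ≈ -19.449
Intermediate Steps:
((28*(-4))*(-24))/369977 - 303051/(649*24) = -112*(-24)*(1/369977) - 303051/15576 = 2688*(1/369977) - 303051*1/15576 = 2688/369977 - 101017/5192 = -37360010513/1920920584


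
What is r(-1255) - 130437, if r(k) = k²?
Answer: 1444588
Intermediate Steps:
r(-1255) - 130437 = (-1255)² - 130437 = 1575025 - 130437 = 1444588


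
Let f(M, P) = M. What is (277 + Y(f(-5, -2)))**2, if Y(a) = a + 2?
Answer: 75076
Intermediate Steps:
Y(a) = 2 + a
(277 + Y(f(-5, -2)))**2 = (277 + (2 - 5))**2 = (277 - 3)**2 = 274**2 = 75076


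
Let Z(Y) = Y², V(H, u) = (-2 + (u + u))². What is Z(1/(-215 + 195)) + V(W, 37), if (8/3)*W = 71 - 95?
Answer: 2073601/400 ≈ 5184.0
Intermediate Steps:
W = -9 (W = 3*(71 - 95)/8 = (3/8)*(-24) = -9)
V(H, u) = (-2 + 2*u)²
Z(1/(-215 + 195)) + V(W, 37) = (1/(-215 + 195))² + 4*(-1 + 37)² = (1/(-20))² + 4*36² = (-1/20)² + 4*1296 = 1/400 + 5184 = 2073601/400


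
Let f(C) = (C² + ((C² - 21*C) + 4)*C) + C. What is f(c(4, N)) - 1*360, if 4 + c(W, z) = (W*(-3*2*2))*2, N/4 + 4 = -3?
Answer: -1200860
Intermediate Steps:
N = -28 (N = -16 + 4*(-3) = -16 - 12 = -28)
c(W, z) = -4 - 24*W (c(W, z) = -4 + (W*(-3*2*2))*2 = -4 + (W*(-6*2))*2 = -4 + (W*(-12))*2 = -4 - 12*W*2 = -4 - 24*W)
f(C) = C + C² + C*(4 + C² - 21*C) (f(C) = (C² + (4 + C² - 21*C)*C) + C = (C² + C*(4 + C² - 21*C)) + C = C + C² + C*(4 + C² - 21*C))
f(c(4, N)) - 1*360 = (-4 - 24*4)*(5 + (-4 - 24*4)² - 20*(-4 - 24*4)) - 1*360 = (-4 - 96)*(5 + (-4 - 96)² - 20*(-4 - 96)) - 360 = -100*(5 + (-100)² - 20*(-100)) - 360 = -100*(5 + 10000 + 2000) - 360 = -100*12005 - 360 = -1200500 - 360 = -1200860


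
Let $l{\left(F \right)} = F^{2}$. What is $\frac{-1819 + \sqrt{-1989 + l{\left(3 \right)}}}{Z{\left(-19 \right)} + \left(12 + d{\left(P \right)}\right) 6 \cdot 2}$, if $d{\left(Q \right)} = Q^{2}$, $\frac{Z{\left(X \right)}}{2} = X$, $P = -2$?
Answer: $- \frac{1819}{154} + \frac{3 i \sqrt{55}}{77} \approx -11.812 + 0.28894 i$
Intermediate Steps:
$Z{\left(X \right)} = 2 X$
$\frac{-1819 + \sqrt{-1989 + l{\left(3 \right)}}}{Z{\left(-19 \right)} + \left(12 + d{\left(P \right)}\right) 6 \cdot 2} = \frac{-1819 + \sqrt{-1989 + 3^{2}}}{2 \left(-19\right) + \left(12 + \left(-2\right)^{2}\right) 6 \cdot 2} = \frac{-1819 + \sqrt{-1989 + 9}}{-38 + \left(12 + 4\right) 12} = \frac{-1819 + \sqrt{-1980}}{-38 + 16 \cdot 12} = \frac{-1819 + 6 i \sqrt{55}}{-38 + 192} = \frac{-1819 + 6 i \sqrt{55}}{154} = \left(-1819 + 6 i \sqrt{55}\right) \frac{1}{154} = - \frac{1819}{154} + \frac{3 i \sqrt{55}}{77}$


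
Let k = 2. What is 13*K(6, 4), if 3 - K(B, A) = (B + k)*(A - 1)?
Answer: -273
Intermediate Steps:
K(B, A) = 3 - (-1 + A)*(2 + B) (K(B, A) = 3 - (B + 2)*(A - 1) = 3 - (2 + B)*(-1 + A) = 3 - (-1 + A)*(2 + B))
13*K(6, 4) = 13*(5 + 6 - 2*4 - 1*4*6) = 13*(5 + 6 - 8 - 24) = 13*(-21) = -273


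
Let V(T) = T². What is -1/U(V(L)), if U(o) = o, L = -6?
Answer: -1/36 ≈ -0.027778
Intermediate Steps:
-1/U(V(L)) = -1/((-6)²) = -1/36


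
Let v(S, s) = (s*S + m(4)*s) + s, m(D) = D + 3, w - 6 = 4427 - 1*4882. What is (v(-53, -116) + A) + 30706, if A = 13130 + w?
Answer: 48607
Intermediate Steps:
w = -449 (w = 6 + (4427 - 1*4882) = 6 + (4427 - 4882) = 6 - 455 = -449)
m(D) = 3 + D
A = 12681 (A = 13130 - 449 = 12681)
v(S, s) = 8*s + S*s (v(S, s) = (s*S + (3 + 4)*s) + s = (S*s + 7*s) + s = (7*s + S*s) + s = 8*s + S*s)
(v(-53, -116) + A) + 30706 = (-116*(8 - 53) + 12681) + 30706 = (-116*(-45) + 12681) + 30706 = (5220 + 12681) + 30706 = 17901 + 30706 = 48607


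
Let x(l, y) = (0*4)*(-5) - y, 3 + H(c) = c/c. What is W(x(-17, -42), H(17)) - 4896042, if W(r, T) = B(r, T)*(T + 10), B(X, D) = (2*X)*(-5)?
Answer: -4899402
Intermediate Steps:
H(c) = -2 (H(c) = -3 + c/c = -3 + 1 = -2)
B(X, D) = -10*X
x(l, y) = -y (x(l, y) = 0*(-5) - y = 0 - y = -y)
W(r, T) = -10*r*(10 + T) (W(r, T) = (-10*r)*(T + 10) = (-10*r)*(10 + T) = -10*r*(10 + T))
W(x(-17, -42), H(17)) - 4896042 = -10*(-1*(-42))*(10 - 2) - 4896042 = -10*42*8 - 4896042 = -3360 - 4896042 = -4899402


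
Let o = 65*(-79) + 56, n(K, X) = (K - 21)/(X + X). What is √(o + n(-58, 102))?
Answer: I*√52845945/102 ≈ 71.27*I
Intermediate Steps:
n(K, X) = (-21 + K)/(2*X) (n(K, X) = (-21 + K)/((2*X)) = (-21 + K)*(1/(2*X)) = (-21 + K)/(2*X))
o = -5079 (o = -5135 + 56 = -5079)
√(o + n(-58, 102)) = √(-5079 + (½)*(-21 - 58)/102) = √(-5079 + (½)*(1/102)*(-79)) = √(-5079 - 79/204) = √(-1036195/204) = I*√52845945/102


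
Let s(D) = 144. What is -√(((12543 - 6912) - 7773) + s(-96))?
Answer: -3*I*√222 ≈ -44.699*I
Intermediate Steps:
-√(((12543 - 6912) - 7773) + s(-96)) = -√(((12543 - 6912) - 7773) + 144) = -√((5631 - 7773) + 144) = -√(-2142 + 144) = -√(-1998) = -3*I*√222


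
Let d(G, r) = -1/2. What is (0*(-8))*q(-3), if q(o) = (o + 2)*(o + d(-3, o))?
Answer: 0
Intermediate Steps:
d(G, r) = -½ (d(G, r) = -1*½ = -½)
q(o) = (2 + o)*(-½ + o) (q(o) = (o + 2)*(o - ½) = (2 + o)*(-½ + o))
(0*(-8))*q(-3) = (0*(-8))*(-1 + (-3)² + (3/2)*(-3)) = 0*(-1 + 9 - 9/2) = 0*(7/2) = 0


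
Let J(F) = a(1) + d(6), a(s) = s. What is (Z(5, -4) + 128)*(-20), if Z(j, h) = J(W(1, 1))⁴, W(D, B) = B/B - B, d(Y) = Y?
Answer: -50580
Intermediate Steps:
W(D, B) = 1 - B
J(F) = 7 (J(F) = 1 + 6 = 7)
Z(j, h) = 2401 (Z(j, h) = 7⁴ = 2401)
(Z(5, -4) + 128)*(-20) = (2401 + 128)*(-20) = 2529*(-20) = -50580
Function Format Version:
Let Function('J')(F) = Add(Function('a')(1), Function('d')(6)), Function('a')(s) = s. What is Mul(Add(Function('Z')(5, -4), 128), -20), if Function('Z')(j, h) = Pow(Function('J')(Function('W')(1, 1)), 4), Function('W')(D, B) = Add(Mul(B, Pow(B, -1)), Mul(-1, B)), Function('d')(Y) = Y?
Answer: -50580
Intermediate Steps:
Function('W')(D, B) = Add(1, Mul(-1, B))
Function('J')(F) = 7 (Function('J')(F) = Add(1, 6) = 7)
Function('Z')(j, h) = 2401 (Function('Z')(j, h) = Pow(7, 4) = 2401)
Mul(Add(Function('Z')(5, -4), 128), -20) = Mul(Add(2401, 128), -20) = Mul(2529, -20) = -50580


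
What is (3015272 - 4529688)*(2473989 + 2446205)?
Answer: -7451220516704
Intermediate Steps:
(3015272 - 4529688)*(2473989 + 2446205) = -1514416*4920194 = -7451220516704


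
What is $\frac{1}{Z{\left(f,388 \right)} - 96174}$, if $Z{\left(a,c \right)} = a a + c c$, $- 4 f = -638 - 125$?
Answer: $\frac{16}{1452089} \approx 1.1019 \cdot 10^{-5}$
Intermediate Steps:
$f = \frac{763}{4}$ ($f = - \frac{-638 - 125}{4} = \left(- \frac{1}{4}\right) \left(-763\right) = \frac{763}{4} \approx 190.75$)
$Z{\left(a,c \right)} = a^{2} + c^{2}$
$\frac{1}{Z{\left(f,388 \right)} - 96174} = \frac{1}{\left(\left(\frac{763}{4}\right)^{2} + 388^{2}\right) - 96174} = \frac{1}{\left(\frac{582169}{16} + 150544\right) - 96174} = \frac{1}{\frac{2990873}{16} - 96174} = \frac{1}{\frac{1452089}{16}} = \frac{16}{1452089}$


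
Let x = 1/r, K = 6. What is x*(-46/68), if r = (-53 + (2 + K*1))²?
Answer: -23/68850 ≈ -0.00033406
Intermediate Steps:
r = 2025 (r = (-53 + (2 + 6*1))² = (-53 + (2 + 6))² = (-53 + 8)² = (-45)² = 2025)
x = 1/2025 ≈ 0.00049383
x*(-46/68) = (-46/68)/2025 = (-46*1/68)/2025 = (1/2025)*(-23/34) = -23/68850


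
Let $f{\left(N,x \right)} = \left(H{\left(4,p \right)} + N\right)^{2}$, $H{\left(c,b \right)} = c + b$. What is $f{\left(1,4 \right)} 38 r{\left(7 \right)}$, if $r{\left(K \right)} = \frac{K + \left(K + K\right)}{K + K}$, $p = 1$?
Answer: $2052$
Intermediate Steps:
$H{\left(c,b \right)} = b + c$
$f{\left(N,x \right)} = \left(5 + N\right)^{2}$ ($f{\left(N,x \right)} = \left(\left(1 + 4\right) + N\right)^{2} = \left(5 + N\right)^{2}$)
$r{\left(K \right)} = \frac{3}{2}$ ($r{\left(K \right)} = \frac{K + 2 K}{2 K} = 3 K \frac{1}{2 K} = \frac{3}{2}$)
$f{\left(1,4 \right)} 38 r{\left(7 \right)} = \left(5 + 1\right)^{2} \cdot 38 \cdot \frac{3}{2} = 6^{2} \cdot 38 \cdot \frac{3}{2} = 36 \cdot 38 \cdot \frac{3}{2} = 1368 \cdot \frac{3}{2} = 2052$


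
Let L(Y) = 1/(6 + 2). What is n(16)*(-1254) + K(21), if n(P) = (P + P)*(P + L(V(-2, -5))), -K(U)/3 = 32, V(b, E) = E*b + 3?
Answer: -647160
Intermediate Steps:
V(b, E) = 3 + E*b
L(Y) = ⅛ (L(Y) = 1/8 = ⅛)
K(U) = -96 (K(U) = -3*32 = -96)
n(P) = 2*P*(⅛ + P) (n(P) = (P + P)*(P + ⅛) = (2*P)*(⅛ + P) = 2*P*(⅛ + P))
n(16)*(-1254) + K(21) = ((¼)*16*(1 + 8*16))*(-1254) - 96 = ((¼)*16*(1 + 128))*(-1254) - 96 = ((¼)*16*129)*(-1254) - 96 = 516*(-1254) - 96 = -647064 - 96 = -647160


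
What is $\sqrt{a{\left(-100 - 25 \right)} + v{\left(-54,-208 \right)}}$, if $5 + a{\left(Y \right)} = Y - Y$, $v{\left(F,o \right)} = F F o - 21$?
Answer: $i \sqrt{606554} \approx 778.82 i$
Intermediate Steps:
$v{\left(F,o \right)} = -21 + o F^{2}$ ($v{\left(F,o \right)} = F^{2} o - 21 = o F^{2} - 21 = -21 + o F^{2}$)
$a{\left(Y \right)} = -5$ ($a{\left(Y \right)} = -5 + \left(Y - Y\right) = -5 + 0 = -5$)
$\sqrt{a{\left(-100 - 25 \right)} + v{\left(-54,-208 \right)}} = \sqrt{-5 - \left(21 + 208 \left(-54\right)^{2}\right)} = \sqrt{-5 - 606549} = \sqrt{-606554} = i \sqrt{606554}$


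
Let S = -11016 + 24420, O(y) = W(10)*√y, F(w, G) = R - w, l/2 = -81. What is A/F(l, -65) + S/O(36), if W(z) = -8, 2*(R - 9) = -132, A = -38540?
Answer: -54289/84 ≈ -646.30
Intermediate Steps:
R = -57 (R = 9 + (½)*(-132) = 9 - 66 = -57)
l = -162 (l = 2*(-81) = -162)
F(w, G) = -57 - w
O(y) = -8*√y
S = 13404
A/F(l, -65) + S/O(36) = -38540/(-57 - 1*(-162)) + 13404/((-8*√36)) = -38540/(-57 + 162) + 13404/((-8*6)) = -38540/105 + 13404/(-48) = -38540*1/105 + 13404*(-1/48) = -7708/21 - 1117/4 = -54289/84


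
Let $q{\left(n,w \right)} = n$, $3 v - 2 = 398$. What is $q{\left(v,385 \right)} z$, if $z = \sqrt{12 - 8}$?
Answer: $\frac{800}{3} \approx 266.67$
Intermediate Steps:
$v = \frac{400}{3}$ ($v = \frac{2}{3} + \frac{1}{3} \cdot 398 = \frac{2}{3} + \frac{398}{3} = \frac{400}{3} \approx 133.33$)
$z = 2$ ($z = \sqrt{4} = 2$)
$q{\left(v,385 \right)} z = \frac{400}{3} \cdot 2 = \frac{800}{3}$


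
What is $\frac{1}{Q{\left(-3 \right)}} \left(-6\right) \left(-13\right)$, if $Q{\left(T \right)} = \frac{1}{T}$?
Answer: $-234$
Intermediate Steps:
$\frac{1}{Q{\left(-3 \right)}} \left(-6\right) \left(-13\right) = \frac{1}{\frac{1}{-3}} \left(-6\right) \left(-13\right) = \frac{1}{- \frac{1}{3}} \left(-6\right) \left(-13\right) = \left(-3\right) \left(-6\right) \left(-13\right) = 18 \left(-13\right) = -234$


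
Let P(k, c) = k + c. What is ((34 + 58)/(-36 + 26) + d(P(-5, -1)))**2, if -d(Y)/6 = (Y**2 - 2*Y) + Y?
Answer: 1705636/25 ≈ 68226.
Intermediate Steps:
P(k, c) = c + k
d(Y) = -6*Y**2 + 6*Y (d(Y) = -6*((Y**2 - 2*Y) + Y) = -6*(Y**2 - Y) = -6*Y**2 + 6*Y)
((34 + 58)/(-36 + 26) + d(P(-5, -1)))**2 = ((34 + 58)/(-36 + 26) + 6*(-1 - 5)*(1 - (-1 - 5)))**2 = (92/(-10) + 6*(-6)*(1 - 1*(-6)))**2 = (92*(-1/10) + 6*(-6)*(1 + 6))**2 = (-46/5 + 6*(-6)*7)**2 = (-46/5 - 252)**2 = (-1306/5)**2 = 1705636/25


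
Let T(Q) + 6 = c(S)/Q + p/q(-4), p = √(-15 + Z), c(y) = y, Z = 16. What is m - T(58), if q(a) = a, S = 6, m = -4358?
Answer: -504815/116 ≈ -4351.9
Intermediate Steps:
p = 1 (p = √(-15 + 16) = √1 = 1)
T(Q) = -25/4 + 6/Q (T(Q) = -6 + (6/Q + 1/(-4)) = -6 + (6/Q + 1*(-¼)) = -6 + (6/Q - ¼) = -6 + (-¼ + 6/Q) = -25/4 + 6/Q)
m - T(58) = -4358 - (-25/4 + 6/58) = -4358 - (-25/4 + 6*(1/58)) = -4358 - (-25/4 + 3/29) = -4358 - 1*(-713/116) = -4358 + 713/116 = -504815/116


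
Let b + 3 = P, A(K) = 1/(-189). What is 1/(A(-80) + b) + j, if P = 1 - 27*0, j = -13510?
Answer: -5120479/379 ≈ -13511.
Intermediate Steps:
P = 1 (P = 1 + 0 = 1)
A(K) = -1/189
b = -2 (b = -3 + 1 = -2)
1/(A(-80) + b) + j = 1/(-1/189 - 2) - 13510 = 1/(-379/189) - 13510 = -189/379 - 13510 = -5120479/379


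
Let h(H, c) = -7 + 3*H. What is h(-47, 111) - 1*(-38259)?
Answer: 38111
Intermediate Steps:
h(-47, 111) - 1*(-38259) = (-7 + 3*(-47)) - 1*(-38259) = (-7 - 141) + 38259 = -148 + 38259 = 38111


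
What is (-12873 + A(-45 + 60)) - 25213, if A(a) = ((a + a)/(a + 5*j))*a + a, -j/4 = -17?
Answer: -2702951/71 ≈ -38070.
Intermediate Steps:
j = 68 (j = -4*(-17) = 68)
A(a) = a + 2*a²/(340 + a) (A(a) = ((a + a)/(a + 5*68))*a + a = ((2*a)/(a + 340))*a + a = ((2*a)/(340 + a))*a + a = (2*a/(340 + a))*a + a = 2*a²/(340 + a) + a = a + 2*a²/(340 + a))
(-12873 + A(-45 + 60)) - 25213 = (-12873 + (-45 + 60)*(340 + 3*(-45 + 60))/(340 + (-45 + 60))) - 25213 = (-12873 + 15*(340 + 3*15)/(340 + 15)) - 25213 = (-12873 + 15*(340 + 45)/355) - 25213 = (-12873 + 15*(1/355)*385) - 25213 = (-12873 + 1155/71) - 25213 = -912828/71 - 25213 = -2702951/71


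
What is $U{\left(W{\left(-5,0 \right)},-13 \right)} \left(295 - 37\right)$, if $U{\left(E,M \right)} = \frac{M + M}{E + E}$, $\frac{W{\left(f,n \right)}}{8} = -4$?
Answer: $\frac{1677}{16} \approx 104.81$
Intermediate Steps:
$W{\left(f,n \right)} = -32$ ($W{\left(f,n \right)} = 8 \left(-4\right) = -32$)
$U{\left(E,M \right)} = \frac{M}{E}$ ($U{\left(E,M \right)} = \frac{2 M}{2 E} = 2 M \frac{1}{2 E} = \frac{M}{E}$)
$U{\left(W{\left(-5,0 \right)},-13 \right)} \left(295 - 37\right) = - \frac{13}{-32} \left(295 - 37\right) = \left(-13\right) \left(- \frac{1}{32}\right) \left(295 - 37\right) = \frac{13}{32} \cdot 258 = \frac{1677}{16}$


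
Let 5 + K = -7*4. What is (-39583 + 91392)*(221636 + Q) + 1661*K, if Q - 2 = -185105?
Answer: 1892683384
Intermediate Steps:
K = -33 (K = -5 - 7*4 = -5 - 28 = -33)
Q = -185103 (Q = 2 - 185105 = -185103)
(-39583 + 91392)*(221636 + Q) + 1661*K = (-39583 + 91392)*(221636 - 185103) + 1661*(-33) = 51809*36533 - 54813 = 1892738197 - 54813 = 1892683384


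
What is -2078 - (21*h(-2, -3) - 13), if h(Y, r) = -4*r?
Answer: -2317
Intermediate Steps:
-2078 - (21*h(-2, -3) - 13) = -2078 - (21*(-4*(-3)) - 13) = -2078 - (21*12 - 13) = -2078 - (252 - 13) = -2078 - 1*239 = -2078 - 239 = -2317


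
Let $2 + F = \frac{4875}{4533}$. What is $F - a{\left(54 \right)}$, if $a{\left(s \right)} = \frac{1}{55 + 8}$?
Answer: $- \frac{89522}{95193} \approx -0.94043$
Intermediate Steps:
$F = - \frac{1397}{1511}$ ($F = -2 + \frac{4875}{4533} = -2 + 4875 \cdot \frac{1}{4533} = -2 + \frac{1625}{1511} = - \frac{1397}{1511} \approx -0.92455$)
$a{\left(s \right)} = \frac{1}{63}$
$F - a{\left(54 \right)} = - \frac{1397}{1511} - \frac{1}{63} = - \frac{89522}{95193}$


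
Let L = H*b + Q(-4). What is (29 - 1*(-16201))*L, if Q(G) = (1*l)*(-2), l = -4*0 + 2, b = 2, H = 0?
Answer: -64920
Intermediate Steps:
l = 2 (l = 0 + 2 = 2)
Q(G) = -4 (Q(G) = (1*2)*(-2) = 2*(-2) = -4)
L = -4 (L = 0*2 - 4 = 0 - 4 = -4)
(29 - 1*(-16201))*L = (29 - 1*(-16201))*(-4) = (29 + 16201)*(-4) = 16230*(-4) = -64920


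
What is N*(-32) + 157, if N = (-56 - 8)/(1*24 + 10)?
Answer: 3693/17 ≈ 217.24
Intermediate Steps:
N = -32/17 (N = -64/(24 + 10) = -64/34 = -64*1/34 = -32/17 ≈ -1.8824)
N*(-32) + 157 = -32/17*(-32) + 157 = 1024/17 + 157 = 3693/17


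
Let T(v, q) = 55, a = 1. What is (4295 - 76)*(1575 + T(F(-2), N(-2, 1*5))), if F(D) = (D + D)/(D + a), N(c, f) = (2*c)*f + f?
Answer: 6876970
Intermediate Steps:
N(c, f) = f + 2*c*f (N(c, f) = 2*c*f + f = f + 2*c*f)
F(D) = 2*D/(1 + D) (F(D) = (D + D)/(D + 1) = (2*D)/(1 + D) = 2*D/(1 + D))
(4295 - 76)*(1575 + T(F(-2), N(-2, 1*5))) = (4295 - 76)*(1575 + 55) = 4219*1630 = 6876970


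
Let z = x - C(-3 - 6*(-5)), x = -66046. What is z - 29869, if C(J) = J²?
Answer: -96644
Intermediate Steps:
z = -66775 (z = -66046 - (-3 - 6*(-5))² = -66046 - (-3 + 30)² = -66046 - 1*27² = -66046 - 1*729 = -66046 - 729 = -66775)
z - 29869 = -66775 - 29869 = -96644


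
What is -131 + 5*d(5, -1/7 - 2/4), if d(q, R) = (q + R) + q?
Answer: -1179/14 ≈ -84.214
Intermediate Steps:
d(q, R) = R + 2*q (d(q, R) = (R + q) + q = R + 2*q)
-131 + 5*d(5, -1/7 - 2/4) = -131 + 5*((-1/7 - 2/4) + 2*5) = -131 + 5*((-1*1/7 - 2*1/4) + 10) = -131 + 5*((-1/7 - 1/2) + 10) = -131 + 5*(-9/14 + 10) = -131 + 5*(131/14) = -131 + 655/14 = -1179/14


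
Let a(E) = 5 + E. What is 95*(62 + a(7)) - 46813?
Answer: -39783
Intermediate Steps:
95*(62 + a(7)) - 46813 = 95*(62 + (5 + 7)) - 46813 = 95*(62 + 12) - 46813 = 95*74 - 46813 = 7030 - 46813 = -39783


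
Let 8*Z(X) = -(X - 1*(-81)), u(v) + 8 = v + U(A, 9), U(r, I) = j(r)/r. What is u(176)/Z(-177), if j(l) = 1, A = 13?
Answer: 2185/156 ≈ 14.006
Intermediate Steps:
U(r, I) = 1/r
u(v) = -103/13 + v (u(v) = -8 + (v + 1/13) = -8 + (1/13 + v) = -103/13 + v)
Z(X) = -81/8 - X/8 (Z(X) = (-(X - 1*(-81)))/8 = (-(X + 81))/8 = (-(81 + X))/8 = (-81 - X)/8 = -81/8 - X/8)
u(176)/Z(-177) = (-103/13 + 176)/(-81/8 - ⅛*(-177)) = 2185/(13*(-81/8 + 177/8)) = (2185/13)/12 = (2185/13)*(1/12) = 2185/156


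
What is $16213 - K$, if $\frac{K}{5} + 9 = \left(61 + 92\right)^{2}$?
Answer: $-100787$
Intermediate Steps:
$K = 117000$ ($K = -45 + 5 \left(61 + 92\right)^{2} = -45 + 5 \cdot 153^{2} = -45 + 5 \cdot 23409 = -45 + 117045 = 117000$)
$16213 - K = 16213 - 117000 = -100787$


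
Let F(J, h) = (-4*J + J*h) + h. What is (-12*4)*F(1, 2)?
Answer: 0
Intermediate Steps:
F(J, h) = h - 4*J + J*h
(-12*4)*F(1, 2) = (-12*4)*(2 - 4*1 + 1*2) = -48*(2 - 4 + 2) = -48*0 = 0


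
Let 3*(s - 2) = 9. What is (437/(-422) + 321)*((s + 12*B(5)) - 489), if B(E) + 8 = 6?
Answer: -34296350/211 ≈ -1.6254e+5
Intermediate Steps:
s = 5 (s = 2 + (⅓)*9 = 2 + 3 = 5)
B(E) = -2 (B(E) = -8 + 6 = -2)
(437/(-422) + 321)*((s + 12*B(5)) - 489) = (437/(-422) + 321)*((5 + 12*(-2)) - 489) = (437*(-1/422) + 321)*((5 - 24) - 489) = (-437/422 + 321)*(-19 - 489) = (135025/422)*(-508) = -34296350/211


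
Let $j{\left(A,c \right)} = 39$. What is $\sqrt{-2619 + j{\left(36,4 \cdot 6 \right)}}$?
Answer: $2 i \sqrt{645} \approx 50.794 i$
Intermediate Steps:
$\sqrt{-2619 + j{\left(36,4 \cdot 6 \right)}} = \sqrt{-2619 + 39} = \sqrt{-2580} = 2 i \sqrt{645}$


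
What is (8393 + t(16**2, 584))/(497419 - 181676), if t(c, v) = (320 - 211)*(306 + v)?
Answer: 105403/315743 ≈ 0.33383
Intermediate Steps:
t(c, v) = 33354 + 109*v (t(c, v) = 109*(306 + v) = 33354 + 109*v)
(8393 + t(16**2, 584))/(497419 - 181676) = (8393 + (33354 + 109*584))/(497419 - 181676) = (8393 + (33354 + 63656))/315743 = (8393 + 97010)*(1/315743) = 105403*(1/315743) = 105403/315743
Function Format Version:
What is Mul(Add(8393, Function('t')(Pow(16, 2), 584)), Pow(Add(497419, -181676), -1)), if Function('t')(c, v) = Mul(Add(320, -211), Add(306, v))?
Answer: Rational(105403, 315743) ≈ 0.33383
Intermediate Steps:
Function('t')(c, v) = Add(33354, Mul(109, v)) (Function('t')(c, v) = Mul(109, Add(306, v)) = Add(33354, Mul(109, v)))
Mul(Add(8393, Function('t')(Pow(16, 2), 584)), Pow(Add(497419, -181676), -1)) = Mul(Add(8393, Add(33354, Mul(109, 584))), Pow(Add(497419, -181676), -1)) = Mul(Add(8393, Add(33354, 63656)), Pow(315743, -1)) = Mul(Add(8393, 97010), Rational(1, 315743)) = Mul(105403, Rational(1, 315743)) = Rational(105403, 315743)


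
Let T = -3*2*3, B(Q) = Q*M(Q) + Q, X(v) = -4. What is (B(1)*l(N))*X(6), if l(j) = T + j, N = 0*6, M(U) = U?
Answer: 144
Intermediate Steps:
B(Q) = Q + Q**2 (B(Q) = Q*Q + Q = Q**2 + Q = Q + Q**2)
T = -18 (T = -6*3 = -18)
N = 0
l(j) = -18 + j
(B(1)*l(N))*X(6) = ((1*(1 + 1))*(-18 + 0))*(-4) = ((1*2)*(-18))*(-4) = (2*(-18))*(-4) = -36*(-4) = 144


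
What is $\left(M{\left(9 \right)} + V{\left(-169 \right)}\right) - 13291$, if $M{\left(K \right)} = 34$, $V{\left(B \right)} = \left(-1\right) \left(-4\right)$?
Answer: $-13253$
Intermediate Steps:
$V{\left(B \right)} = 4$
$\left(M{\left(9 \right)} + V{\left(-169 \right)}\right) - 13291 = \left(34 + 4\right) - 13291 = 38 - 13291 = -13253$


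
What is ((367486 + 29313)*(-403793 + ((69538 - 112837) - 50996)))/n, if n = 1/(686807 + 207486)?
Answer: -176748802119279416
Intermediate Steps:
n = 1/894293 ≈ 1.1182e-6
((367486 + 29313)*(-403793 + ((69538 - 112837) - 50996)))/n = ((367486 + 29313)*(-403793 + ((69538 - 112837) - 50996)))/(1/894293) = (396799*(-403793 + (-43299 - 50996)))*894293 = (396799*(-403793 - 94295))*894293 = (396799*(-498088))*894293 = -197640820312*894293 = -176748802119279416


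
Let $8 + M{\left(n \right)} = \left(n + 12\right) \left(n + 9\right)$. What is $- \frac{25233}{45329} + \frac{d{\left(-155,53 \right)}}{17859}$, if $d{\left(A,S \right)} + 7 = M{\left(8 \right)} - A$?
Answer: $- \frac{142959409}{269843537} \approx -0.52979$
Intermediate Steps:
$M{\left(n \right)} = -8 + \left(9 + n\right) \left(12 + n\right)$ ($M{\left(n \right)} = -8 + \left(n + 12\right) \left(n + 9\right) = -8 + \left(12 + n\right) \left(9 + n\right) = -8 + \left(9 + n\right) \left(12 + n\right)$)
$d{\left(A,S \right)} = 325 - A$ ($d{\left(A,S \right)} = -7 - \left(-332 + A\right) = 325 - A$)
$- \frac{25233}{45329} + \frac{d{\left(-155,53 \right)}}{17859} = - \frac{25233}{45329} + \frac{325 - -155}{17859} = \left(-25233\right) \frac{1}{45329} + \left(325 + 155\right) \frac{1}{17859} = - \frac{25233}{45329} + 480 \cdot \frac{1}{17859} = - \frac{25233}{45329} + \frac{160}{5953} = - \frac{142959409}{269843537}$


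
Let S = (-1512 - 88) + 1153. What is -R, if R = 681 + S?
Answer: -234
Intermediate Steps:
S = -447 (S = -1600 + 1153 = -447)
R = 234 (R = 681 - 447 = 234)
-R = -1*234 = -234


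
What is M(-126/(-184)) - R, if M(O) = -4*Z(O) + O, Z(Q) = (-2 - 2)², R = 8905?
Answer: -825085/92 ≈ -8968.3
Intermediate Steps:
Z(Q) = 16 (Z(Q) = (-4)² = 16)
M(O) = -64 + O (M(O) = -4*16 + O = -64 + O)
M(-126/(-184)) - R = (-64 - 126/(-184)) - 1*8905 = (-64 - 126*(-1/184)) - 8905 = (-64 + 63/92) - 8905 = -5825/92 - 8905 = -825085/92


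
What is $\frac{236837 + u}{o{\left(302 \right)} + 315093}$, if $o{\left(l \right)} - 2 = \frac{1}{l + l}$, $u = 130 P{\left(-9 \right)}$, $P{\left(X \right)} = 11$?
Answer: $\frac{143913268}{190317381} \approx 0.75618$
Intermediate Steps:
$u = 1430$ ($u = 130 \cdot 11 = 1430$)
$o{\left(l \right)} = 2 + \frac{1}{2 l}$ ($o{\left(l \right)} = 2 + \frac{1}{l + l} = 2 + \frac{1}{2 l}$)
$\frac{236837 + u}{o{\left(302 \right)} + 315093} = \frac{236837 + 1430}{\left(2 + \frac{1}{2 \cdot 302}\right) + 315093} = \frac{238267}{\left(2 + \frac{1}{2} \cdot \frac{1}{302}\right) + 315093} = \frac{238267}{\left(2 + \frac{1}{604}\right) + 315093} = \frac{238267}{\frac{1209}{604} + 315093} = \frac{238267}{\frac{190317381}{604}} = 238267 \cdot \frac{604}{190317381} = \frac{143913268}{190317381}$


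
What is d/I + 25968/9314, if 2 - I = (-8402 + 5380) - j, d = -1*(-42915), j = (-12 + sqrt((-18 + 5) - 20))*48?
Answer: 1314911777/65421536 - 14305*I*sqrt(33)/42144 ≈ 20.099 - 1.9499*I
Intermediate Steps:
j = -576 + 48*I*sqrt(33) (j = (-12 + sqrt(-13 - 20))*48 = (-12 + sqrt(-33))*48 = (-12 + I*sqrt(33))*48 = -576 + 48*I*sqrt(33) ≈ -576.0 + 275.74*I)
d = 42915
I = 2448 + 48*I*sqrt(33) (I = 2 - ((-8402 + 5380) - (-576 + 48*I*sqrt(33))) = 2 - (-3022 + (576 - 48*I*sqrt(33))) = 2 - (-2446 - 48*I*sqrt(33)) = 2 + (2446 + 48*I*sqrt(33)) = 2448 + 48*I*sqrt(33) ≈ 2448.0 + 275.74*I)
d/I + 25968/9314 = 42915/(2448 + 48*I*sqrt(33)) + 25968/9314 = 42915/(2448 + 48*I*sqrt(33)) + 25968*(1/9314) = 42915/(2448 + 48*I*sqrt(33)) + 12984/4657 = 12984/4657 + 42915/(2448 + 48*I*sqrt(33))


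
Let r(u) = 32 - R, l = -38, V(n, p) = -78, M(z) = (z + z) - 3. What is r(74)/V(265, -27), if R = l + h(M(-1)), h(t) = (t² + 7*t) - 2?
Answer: -41/39 ≈ -1.0513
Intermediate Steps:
M(z) = -3 + 2*z (M(z) = 2*z - 3 = -3 + 2*z)
h(t) = -2 + t² + 7*t
R = -50 (R = -38 + (-2 + (-3 + 2*(-1))² + 7*(-3 + 2*(-1))) = -38 + (-2 + (-3 - 2)² + 7*(-3 - 2)) = -38 + (-2 + (-5)² + 7*(-5)) = -38 + (-2 + 25 - 35) = -38 - 12 = -50)
r(u) = 82 (r(u) = 32 - 1*(-50) = 32 + 50 = 82)
r(74)/V(265, -27) = 82/(-78) = 82*(-1/78) = -41/39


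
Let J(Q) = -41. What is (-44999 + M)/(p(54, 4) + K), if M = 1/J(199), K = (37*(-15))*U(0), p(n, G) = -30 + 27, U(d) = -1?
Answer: -230620/2829 ≈ -81.520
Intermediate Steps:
p(n, G) = -3
K = 555 (K = (37*(-15))*(-1) = -555*(-1) = 555)
M = -1/41 (M = 1/(-41) = -1/41 ≈ -0.024390)
(-44999 + M)/(p(54, 4) + K) = (-44999 - 1/41)/(-3 + 555) = -1844960/41/552 = -1844960/41*1/552 = -230620/2829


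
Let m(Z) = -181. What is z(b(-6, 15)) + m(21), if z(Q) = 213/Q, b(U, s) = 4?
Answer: -511/4 ≈ -127.75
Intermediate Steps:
z(b(-6, 15)) + m(21) = 213/4 - 181 = -511/4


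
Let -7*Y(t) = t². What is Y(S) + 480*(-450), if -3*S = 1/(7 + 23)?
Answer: -12247200001/56700 ≈ -2.1600e+5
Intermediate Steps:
S = -1/90 (S = -1/(3*(7 + 23)) = -⅓/30 = -⅓*1/30 = -1/90 ≈ -0.011111)
Y(t) = -t²/7
Y(S) + 480*(-450) = -(-1/90)²/7 + 480*(-450) = -⅐*1/8100 - 216000 = -1/56700 - 216000 = -12247200001/56700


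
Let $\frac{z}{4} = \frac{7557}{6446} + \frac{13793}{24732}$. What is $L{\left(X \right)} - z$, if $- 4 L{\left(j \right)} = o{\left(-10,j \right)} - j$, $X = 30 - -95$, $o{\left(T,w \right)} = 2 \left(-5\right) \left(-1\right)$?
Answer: $\frac{158189021}{7246476} \approx 21.83$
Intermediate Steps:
$z = \frac{12536791}{1811619}$ ($z = 4 \left(\frac{7557}{6446} + \frac{13793}{24732}\right) = 4 \left(7557 \cdot \frac{1}{6446} + 13793 \cdot \frac{1}{24732}\right) = 4 \left(\frac{687}{586} + \frac{13793}{24732}\right) = 4 \cdot \frac{12536791}{7246476} = \frac{12536791}{1811619} \approx 6.9202$)
$o{\left(T,w \right)} = 10$ ($o{\left(T,w \right)} = \left(-10\right) \left(-1\right) = 10$)
$X = 125$ ($X = 30 + 95 = 125$)
$L{\left(j \right)} = - \frac{5}{2} + \frac{j}{4}$ ($L{\left(j \right)} = - \frac{10 - j}{4} = - \frac{5}{2} + \frac{j}{4}$)
$L{\left(X \right)} - z = \left(- \frac{5}{2} + \frac{1}{4} \cdot 125\right) - \frac{12536791}{1811619} = \left(- \frac{5}{2} + \frac{125}{4}\right) - \frac{12536791}{1811619} = \frac{115}{4} - \frac{12536791}{1811619} = \frac{158189021}{7246476}$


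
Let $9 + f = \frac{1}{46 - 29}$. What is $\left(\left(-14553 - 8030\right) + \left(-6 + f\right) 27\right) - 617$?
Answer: $- \frac{401258}{17} \approx -23603.0$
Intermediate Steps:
$f = - \frac{152}{17}$ ($f = -9 + \frac{1}{46 - 29} = -9 + \frac{1}{17} = - \frac{152}{17} \approx -8.9412$)
$\left(\left(-14553 - 8030\right) + \left(-6 + f\right) 27\right) - 617 = \left(\left(-14553 - 8030\right) + \left(-6 - \frac{152}{17}\right) 27\right) - 617 = \left(-22583 - \frac{6858}{17}\right) - 617 = - \frac{390769}{17} - 617 = - \frac{401258}{17}$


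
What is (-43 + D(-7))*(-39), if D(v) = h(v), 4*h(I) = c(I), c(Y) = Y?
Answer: 6981/4 ≈ 1745.3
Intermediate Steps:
h(I) = I/4
D(v) = v/4
(-43 + D(-7))*(-39) = (-43 + (¼)*(-7))*(-39) = (-43 - 7/4)*(-39) = -179/4*(-39) = 6981/4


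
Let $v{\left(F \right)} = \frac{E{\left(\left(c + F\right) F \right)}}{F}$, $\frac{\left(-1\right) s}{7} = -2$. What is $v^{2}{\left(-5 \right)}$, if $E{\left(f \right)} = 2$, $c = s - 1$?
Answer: $\frac{4}{25} \approx 0.16$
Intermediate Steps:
$s = 14$ ($s = \left(-7\right) \left(-2\right) = 14$)
$c = 13$ ($c = 14 - 1 = 13$)
$v{\left(F \right)} = \frac{2}{F}$
$v^{2}{\left(-5 \right)} = \left(\frac{2}{-5}\right)^{2} = \left(2 \left(- \frac{1}{5}\right)\right)^{2} = \left(- \frac{2}{5}\right)^{2} = \frac{4}{25}$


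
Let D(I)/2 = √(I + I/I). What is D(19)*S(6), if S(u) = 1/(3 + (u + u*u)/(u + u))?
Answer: 8*√5/13 ≈ 1.3760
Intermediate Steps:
S(u) = 1/(3 + (u + u²)/(2*u)) (S(u) = 1/(3 + (u + u²)/((2*u))) = 1/(3 + (u + u²)*(1/(2*u))) = 1/(3 + (u + u²)/(2*u)))
D(I) = 2*√(1 + I) (D(I) = 2*√(I + I/I) = 2*√(I + 1) = 2*√(1 + I))
D(19)*S(6) = (2*√(1 + 19))*(2/(7 + 6)) = (2*√20)*(2/13) = (2*(2*√5))*(2*(1/13)) = (4*√5)*(2/13) = 8*√5/13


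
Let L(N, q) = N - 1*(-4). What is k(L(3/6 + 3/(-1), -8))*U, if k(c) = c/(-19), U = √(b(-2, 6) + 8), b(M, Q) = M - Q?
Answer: 0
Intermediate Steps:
L(N, q) = 4 + N (L(N, q) = N + 4 = 4 + N)
U = 0 (U = √((-2 - 1*6) + 8) = √((-2 - 6) + 8) = √(-8 + 8) = √0 = 0)
k(c) = -c/19 (k(c) = c*(-1/19) = -c/19)
k(L(3/6 + 3/(-1), -8))*U = -(4 + (3/6 + 3/(-1)))/19*0 = -(4 + (3*(⅙) + 3*(-1)))/19*0 = -(4 + (½ - 3))/19*0 = -(4 - 5/2)/19*0 = -1/19*3/2*0 = -3/38*0 = 0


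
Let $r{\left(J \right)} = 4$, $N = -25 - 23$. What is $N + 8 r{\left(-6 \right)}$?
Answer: $-16$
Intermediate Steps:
$N = -48$ ($N = -25 - 23 = -48$)
$N + 8 r{\left(-6 \right)} = -48 + 8 \cdot 4 = -48 + 32 = -16$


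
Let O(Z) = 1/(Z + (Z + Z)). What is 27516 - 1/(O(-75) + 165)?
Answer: 1021503759/37124 ≈ 27516.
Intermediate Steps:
O(Z) = 1/(3*Z) (O(Z) = 1/(Z + 2*Z) = 1/(3*Z))
27516 - 1/(O(-75) + 165) = 27516 - 1/((⅓)/(-75) + 165) = 27516 - 1/((⅓)*(-1/75) + 165) = 27516 - 1/(-1/225 + 165) = 27516 - 1/37124/225 = 27516 - 1*225/37124 = 27516 - 225/37124 = 1021503759/37124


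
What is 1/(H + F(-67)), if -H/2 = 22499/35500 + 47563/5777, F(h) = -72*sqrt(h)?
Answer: -186468401197060250/3655394907427815547729 + 757066355500500000*I*sqrt(67)/3655394907427815547729 ≈ -5.1012e-5 + 0.0016953*I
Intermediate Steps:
H = -1818463223/102541750 (H = -2*(22499/35500 + 47563/5777) = -2*1818463223/205083500 = -1818463223/102541750 ≈ -17.734)
1/(H + F(-67)) = 1/(-1818463223/102541750 - 72*I*sqrt(67))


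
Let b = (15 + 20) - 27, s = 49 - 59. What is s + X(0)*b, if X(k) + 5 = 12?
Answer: 46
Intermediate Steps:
X(k) = 7 (X(k) = -5 + 12 = 7)
s = -10
b = 8 (b = 35 - 27 = 8)
s + X(0)*b = -10 + 7*8 = -10 + 56 = 46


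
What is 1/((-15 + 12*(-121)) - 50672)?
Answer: -1/52139 ≈ -1.9180e-5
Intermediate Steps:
1/((-15 + 12*(-121)) - 50672) = 1/((-15 - 1452) - 50672) = 1/(-1467 - 50672) = 1/(-52139) = -1/52139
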